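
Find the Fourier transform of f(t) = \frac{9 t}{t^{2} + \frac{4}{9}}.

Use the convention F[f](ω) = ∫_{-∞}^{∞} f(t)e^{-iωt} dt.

F(ω) = - 9 i \pi e^{- \frac{2 \left|{\omega}\right|}{3}} \operatorname{sign}{\left(\omega \right)}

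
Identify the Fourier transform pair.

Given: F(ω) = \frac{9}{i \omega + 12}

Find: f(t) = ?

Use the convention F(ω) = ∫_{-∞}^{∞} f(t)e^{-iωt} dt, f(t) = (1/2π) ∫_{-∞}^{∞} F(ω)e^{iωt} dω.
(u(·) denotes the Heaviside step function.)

f(t) = 9 e^{- 12 t} u\left(t\right)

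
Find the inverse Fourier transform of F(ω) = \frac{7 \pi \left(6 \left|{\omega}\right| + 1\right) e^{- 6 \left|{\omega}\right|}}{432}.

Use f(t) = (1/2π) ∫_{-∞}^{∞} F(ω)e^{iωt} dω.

f(t) = \frac{7}{\left(t^{2} + 36\right)^{2}}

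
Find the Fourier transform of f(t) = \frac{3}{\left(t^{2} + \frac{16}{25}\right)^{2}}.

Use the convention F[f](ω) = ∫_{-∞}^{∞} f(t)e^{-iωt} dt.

F(ω) = \frac{75 \pi \left(4 \left|{\omega}\right| + 5\right) e^{- \frac{4 \left|{\omega}\right|}{5}}}{128}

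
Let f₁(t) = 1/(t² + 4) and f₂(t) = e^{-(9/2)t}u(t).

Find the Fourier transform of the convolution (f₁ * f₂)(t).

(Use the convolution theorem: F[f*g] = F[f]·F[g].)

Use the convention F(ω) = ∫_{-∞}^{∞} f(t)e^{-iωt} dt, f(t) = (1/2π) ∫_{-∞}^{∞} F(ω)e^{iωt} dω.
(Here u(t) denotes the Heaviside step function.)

F[f₁*f₂](ω) = \frac{\pi e^{- 2 \left|{\omega}\right|}}{2 i \omega + 9}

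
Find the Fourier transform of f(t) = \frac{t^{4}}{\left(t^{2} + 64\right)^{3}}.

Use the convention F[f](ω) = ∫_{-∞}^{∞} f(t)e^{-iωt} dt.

F(ω) = \frac{\pi \left(64 \omega^{2} - 40 \left|{\omega}\right| + 3\right) e^{- 8 \left|{\omega}\right|}}{64}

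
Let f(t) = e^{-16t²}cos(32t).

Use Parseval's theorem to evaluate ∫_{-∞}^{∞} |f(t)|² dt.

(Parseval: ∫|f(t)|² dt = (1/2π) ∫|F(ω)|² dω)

∫|f(t)|² dt = \frac{\sqrt{2} \sqrt{\pi} \left(1 + e^{32}\right)}{16 e^{32}}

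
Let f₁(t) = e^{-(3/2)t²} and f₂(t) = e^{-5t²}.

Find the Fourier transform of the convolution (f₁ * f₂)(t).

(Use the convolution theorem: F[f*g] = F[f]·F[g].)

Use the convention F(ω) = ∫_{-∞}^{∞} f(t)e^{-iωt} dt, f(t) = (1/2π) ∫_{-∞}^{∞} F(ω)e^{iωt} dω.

F[f₁*f₂](ω) = \frac{\sqrt{30} \pi e^{- \frac{13 \omega^{2}}{60}}}{15}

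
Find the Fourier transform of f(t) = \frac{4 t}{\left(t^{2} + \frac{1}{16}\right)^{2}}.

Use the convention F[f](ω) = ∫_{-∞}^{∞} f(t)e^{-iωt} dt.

F(ω) = - 8 i \pi \omega e^{- \frac{\left|{\omega}\right|}{4}}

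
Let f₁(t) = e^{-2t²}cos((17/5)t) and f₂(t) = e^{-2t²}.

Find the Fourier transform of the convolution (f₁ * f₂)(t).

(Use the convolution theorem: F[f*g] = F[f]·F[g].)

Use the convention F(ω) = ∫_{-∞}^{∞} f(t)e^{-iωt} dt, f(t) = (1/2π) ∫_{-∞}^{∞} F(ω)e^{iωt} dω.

F[f₁*f₂](ω) = \frac{\pi \left(e^{\frac{17 \omega}{10}} + 1\right) e^{- \frac{\omega^{2}}{4} - \frac{17 \omega}{20} - \frac{289}{200}}}{4}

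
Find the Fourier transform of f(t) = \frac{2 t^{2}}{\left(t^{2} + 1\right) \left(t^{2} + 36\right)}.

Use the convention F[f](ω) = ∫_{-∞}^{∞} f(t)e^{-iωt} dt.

F(ω) = \frac{2 \pi \left(6 - e^{5 \left|{\omega}\right|}\right) e^{- 6 \left|{\omega}\right|}}{35}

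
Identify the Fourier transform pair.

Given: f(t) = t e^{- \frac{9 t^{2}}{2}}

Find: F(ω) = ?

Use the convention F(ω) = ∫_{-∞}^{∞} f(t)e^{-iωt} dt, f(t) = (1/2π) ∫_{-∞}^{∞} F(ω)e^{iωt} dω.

F(ω) = - \frac{\sqrt{2} i \sqrt{\pi} \omega e^{- \frac{\omega^{2}}{18}}}{27}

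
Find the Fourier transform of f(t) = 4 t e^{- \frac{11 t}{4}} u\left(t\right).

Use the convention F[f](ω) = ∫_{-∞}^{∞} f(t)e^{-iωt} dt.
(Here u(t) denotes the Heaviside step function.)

F(ω) = \frac{64}{\left(4 i \omega + 11\right)^{2}}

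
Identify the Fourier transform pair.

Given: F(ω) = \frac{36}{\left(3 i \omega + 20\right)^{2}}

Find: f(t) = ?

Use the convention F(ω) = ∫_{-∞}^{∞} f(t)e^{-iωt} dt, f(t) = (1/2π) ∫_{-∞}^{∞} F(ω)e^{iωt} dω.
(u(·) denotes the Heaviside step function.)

f(t) = 4 t e^{- \frac{20 t}{3}} u\left(t\right)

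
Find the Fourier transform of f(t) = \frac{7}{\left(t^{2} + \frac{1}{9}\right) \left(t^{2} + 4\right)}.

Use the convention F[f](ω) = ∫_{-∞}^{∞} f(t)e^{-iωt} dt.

F(ω) = - \frac{9 \pi e^{- 2 \left|{\omega}\right|}}{10} + \frac{27 \pi e^{- \frac{\left|{\omega}\right|}{3}}}{5}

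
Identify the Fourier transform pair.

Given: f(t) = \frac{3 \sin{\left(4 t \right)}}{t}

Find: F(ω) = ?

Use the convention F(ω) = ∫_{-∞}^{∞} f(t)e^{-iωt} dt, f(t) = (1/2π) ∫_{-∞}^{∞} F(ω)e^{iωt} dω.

F(ω) = \begin{cases} 3 \pi & \text{for}\: \omega > -4 \wedge \omega < 4 \\0 & \text{otherwise} \end{cases}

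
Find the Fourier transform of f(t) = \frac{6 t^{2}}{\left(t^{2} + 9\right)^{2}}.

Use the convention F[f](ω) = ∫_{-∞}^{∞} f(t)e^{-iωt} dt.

F(ω) = \pi \left(1 - 3 \left|{\omega}\right|\right) e^{- 3 \left|{\omega}\right|}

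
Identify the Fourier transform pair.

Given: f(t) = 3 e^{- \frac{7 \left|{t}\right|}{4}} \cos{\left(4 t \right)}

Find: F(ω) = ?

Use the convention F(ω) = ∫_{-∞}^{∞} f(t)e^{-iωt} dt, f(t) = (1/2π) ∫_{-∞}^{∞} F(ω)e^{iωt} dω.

F(ω) = \frac{168 \left(16 \omega^{2} + 305\right)}{256 \omega^{4} - 6624 \omega^{2} + 93025}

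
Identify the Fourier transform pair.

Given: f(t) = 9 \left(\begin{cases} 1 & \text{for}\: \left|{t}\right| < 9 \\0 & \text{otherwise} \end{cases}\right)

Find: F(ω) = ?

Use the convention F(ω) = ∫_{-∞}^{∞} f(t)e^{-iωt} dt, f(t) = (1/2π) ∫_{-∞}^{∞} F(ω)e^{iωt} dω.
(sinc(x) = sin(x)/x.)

F(ω) = 162 \operatorname{sinc}{\left(9 \omega \right)}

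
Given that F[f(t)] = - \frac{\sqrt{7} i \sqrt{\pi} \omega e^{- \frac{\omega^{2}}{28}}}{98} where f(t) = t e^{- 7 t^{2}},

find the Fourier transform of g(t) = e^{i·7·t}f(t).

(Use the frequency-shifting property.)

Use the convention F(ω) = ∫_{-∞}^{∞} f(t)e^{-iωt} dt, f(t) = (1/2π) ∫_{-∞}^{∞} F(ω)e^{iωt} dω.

F[g](ω) = \frac{\sqrt{7} i \sqrt{\pi} \left(7 - \omega\right) e^{- \frac{\left(\omega - 7\right)^{2}}{28}}}{98}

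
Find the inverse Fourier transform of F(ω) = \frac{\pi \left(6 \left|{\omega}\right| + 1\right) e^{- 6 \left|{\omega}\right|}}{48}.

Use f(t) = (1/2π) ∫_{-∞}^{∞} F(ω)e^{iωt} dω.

f(t) = \frac{9}{\left(t^{2} + 36\right)^{2}}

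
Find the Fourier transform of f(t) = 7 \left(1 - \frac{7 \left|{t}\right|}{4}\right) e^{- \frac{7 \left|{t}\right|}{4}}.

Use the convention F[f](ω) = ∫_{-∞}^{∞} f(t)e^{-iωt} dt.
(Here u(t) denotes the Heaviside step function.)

F(ω) = \frac{12544 \omega^{2}}{\left(16 \omega^{2} + 49\right)^{2}}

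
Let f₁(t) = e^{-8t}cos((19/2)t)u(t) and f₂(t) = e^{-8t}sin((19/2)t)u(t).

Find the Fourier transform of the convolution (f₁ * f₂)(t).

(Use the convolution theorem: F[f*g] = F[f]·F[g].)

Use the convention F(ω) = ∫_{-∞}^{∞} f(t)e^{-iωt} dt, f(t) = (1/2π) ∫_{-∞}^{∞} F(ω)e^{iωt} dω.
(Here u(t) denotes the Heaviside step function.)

F[f₁*f₂](ω) = \frac{152 \left(i \omega + 8\right)}{\left(4 \left(i \omega + 8\right)^{2} + 361\right)^{2}}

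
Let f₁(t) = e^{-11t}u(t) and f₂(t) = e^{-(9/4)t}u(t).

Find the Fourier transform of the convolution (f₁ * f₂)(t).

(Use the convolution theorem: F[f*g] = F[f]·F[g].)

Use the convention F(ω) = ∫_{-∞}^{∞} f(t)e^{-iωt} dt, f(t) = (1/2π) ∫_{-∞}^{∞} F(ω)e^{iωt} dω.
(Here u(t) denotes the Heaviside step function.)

F[f₁*f₂](ω) = \frac{4}{\left(i \omega + 11\right) \left(4 i \omega + 9\right)}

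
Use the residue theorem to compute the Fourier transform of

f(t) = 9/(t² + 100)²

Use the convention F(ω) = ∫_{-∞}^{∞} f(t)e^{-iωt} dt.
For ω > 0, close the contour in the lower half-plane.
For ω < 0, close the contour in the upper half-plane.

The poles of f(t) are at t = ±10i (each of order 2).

Let g(z) = f(z)e^{-iωz}; for large |z| the factor e^{-iωz} decays in the lower half-plane when ω > 0 and in the upper half-plane when ω < 0.

Case ω > 0 (lower half-plane, clockwise contour ⇒ F(ω) = -2πi·ΣRes):
  Res_{z = - 10 i} g(z) = \frac{9 i \left(10 \omega + 1\right) e^{- 10 \omega}}{4000} (pole of order 2)
  F(ω) = -2πi·ΣRes = \frac{9 \pi \left(10 \omega + 1\right) e^{- 10 \omega}}{2000}

Case ω < 0 (upper half-plane, counterclockwise contour ⇒ F(ω) = +2πi·ΣRes):
  Res_{z = 10 i} g(z) = \frac{9 i \left(10 \omega - 1\right) e^{10 \omega}}{4000} (pole of order 2)
  F(ω) = 2πi·ΣRes = \frac{9 \pi \left(1 - 10 \omega\right) e^{10 \omega}}{2000}

Both cases combine into a single formula in |ω|:

F(ω) = \frac{9 \pi \left(10 \left|{\omega}\right| + 1\right) e^{- 10 \left|{\omega}\right|}}{2000}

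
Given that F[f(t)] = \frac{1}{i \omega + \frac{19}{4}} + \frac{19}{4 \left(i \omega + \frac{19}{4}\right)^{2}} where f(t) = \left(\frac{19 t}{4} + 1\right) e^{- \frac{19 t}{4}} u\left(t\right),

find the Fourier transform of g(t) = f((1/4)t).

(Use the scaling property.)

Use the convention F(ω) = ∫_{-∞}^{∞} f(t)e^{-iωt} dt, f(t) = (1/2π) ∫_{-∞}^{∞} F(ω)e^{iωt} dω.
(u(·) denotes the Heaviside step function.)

F[g](ω) = \frac{32 \left(- 8 i \omega - 19\right)}{256 \omega^{2} - 608 i \omega - 361}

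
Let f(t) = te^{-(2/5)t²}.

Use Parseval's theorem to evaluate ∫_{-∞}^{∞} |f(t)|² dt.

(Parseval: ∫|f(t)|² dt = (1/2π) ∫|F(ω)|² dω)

∫|f(t)|² dt = \frac{5 \sqrt{5} \sqrt{\pi}}{16}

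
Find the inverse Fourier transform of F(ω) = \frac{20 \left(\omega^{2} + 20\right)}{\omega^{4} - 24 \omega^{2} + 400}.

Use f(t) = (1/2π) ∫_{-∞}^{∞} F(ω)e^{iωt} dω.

f(t) = 5 e^{- 2 \left|{t}\right|} \cos{\left(4 \left|{t}\right| \right)}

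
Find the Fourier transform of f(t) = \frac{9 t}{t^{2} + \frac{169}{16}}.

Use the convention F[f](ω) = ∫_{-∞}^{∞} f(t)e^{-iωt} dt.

F(ω) = - 9 i \pi e^{- \frac{13 \left|{\omega}\right|}{4}} \operatorname{sign}{\left(\omega \right)}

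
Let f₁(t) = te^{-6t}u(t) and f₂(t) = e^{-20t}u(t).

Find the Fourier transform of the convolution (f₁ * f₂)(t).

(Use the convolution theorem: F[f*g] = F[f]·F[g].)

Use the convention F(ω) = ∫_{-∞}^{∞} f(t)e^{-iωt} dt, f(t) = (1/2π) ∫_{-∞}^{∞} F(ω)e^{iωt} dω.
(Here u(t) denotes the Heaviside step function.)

F[f₁*f₂](ω) = \frac{1}{\left(i \omega + 6\right)^{2} \left(i \omega + 20\right)}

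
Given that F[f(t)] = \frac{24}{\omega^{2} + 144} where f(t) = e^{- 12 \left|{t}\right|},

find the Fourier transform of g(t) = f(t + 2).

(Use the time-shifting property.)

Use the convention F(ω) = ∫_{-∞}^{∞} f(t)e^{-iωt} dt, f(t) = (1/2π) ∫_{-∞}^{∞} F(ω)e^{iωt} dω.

F[g](ω) = \frac{24 e^{2 i \omega}}{\omega^{2} + 144}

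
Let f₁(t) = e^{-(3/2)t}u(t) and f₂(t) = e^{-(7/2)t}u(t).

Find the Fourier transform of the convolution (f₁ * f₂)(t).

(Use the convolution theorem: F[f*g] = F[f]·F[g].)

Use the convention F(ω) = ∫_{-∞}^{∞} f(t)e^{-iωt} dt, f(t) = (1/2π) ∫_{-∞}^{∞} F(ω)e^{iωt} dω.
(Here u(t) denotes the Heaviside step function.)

F[f₁*f₂](ω) = \frac{4}{- 4 \omega^{2} + 20 i \omega + 21}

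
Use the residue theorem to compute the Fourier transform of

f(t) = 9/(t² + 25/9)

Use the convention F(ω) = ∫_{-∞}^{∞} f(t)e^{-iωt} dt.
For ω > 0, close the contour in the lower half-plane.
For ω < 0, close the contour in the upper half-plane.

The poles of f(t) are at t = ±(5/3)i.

Let g(z) = f(z)e^{-iωz}; for large |z| the factor e^{-iωz} decays in the lower half-plane when ω > 0 and in the upper half-plane when ω < 0.

Case ω > 0 (lower half-plane, clockwise contour ⇒ F(ω) = -2πi·ΣRes):
  Res_{z = - \frac{5 i}{3}} g(z) = \frac{27 i e^{- \frac{5 \omega}{3}}}{10}
  F(ω) = -2πi·ΣRes = \frac{27 \pi e^{- \frac{5 \omega}{3}}}{5}

Case ω < 0 (upper half-plane, counterclockwise contour ⇒ F(ω) = +2πi·ΣRes):
  Res_{z = \frac{5 i}{3}} g(z) = - \frac{27 i e^{\frac{5 \omega}{3}}}{10}
  F(ω) = 2πi·ΣRes = \frac{27 \pi e^{\frac{5 \omega}{3}}}{5}

Both cases combine into a single formula in |ω|:

F(ω) = \frac{27 \pi e^{- \frac{5 \left|{\omega}\right|}{3}}}{5}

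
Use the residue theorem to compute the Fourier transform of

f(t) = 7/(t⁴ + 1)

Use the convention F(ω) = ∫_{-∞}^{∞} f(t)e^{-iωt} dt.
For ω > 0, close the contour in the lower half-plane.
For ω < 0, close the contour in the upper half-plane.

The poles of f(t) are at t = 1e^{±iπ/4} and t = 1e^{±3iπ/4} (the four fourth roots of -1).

Let g(z) = f(z)e^{-iωz}; for large |z| the factor e^{-iωz} decays in the lower half-plane when ω > 0 and in the upper half-plane when ω < 0.

Case ω > 0 (lower half-plane, clockwise contour ⇒ F(ω) = -2πi·ΣRes):
  Res_{z = - \frac{\sqrt{2}}{2} - \frac{\sqrt{2} i}{2}} g(z) = \frac{7 \sqrt{2} i \left(1 - i\right) e^{\frac{\sqrt{2} \omega \left(-1 + i\right)}{2}}}{8}
  Res_{z = \frac{\sqrt{2}}{2} - \frac{\sqrt{2} i}{2}} g(z) = \frac{7 \sqrt{2} i \left(1 + i\right) e^{- \frac{\sqrt{2} \omega \left(1 + i\right)}{2}}}{8}
  F(ω) = -2πi·ΣRes = \frac{7 \sqrt{2} \pi \left(1 - i\right) \left(e^{\sqrt{2} i \omega} + i\right) e^{- \frac{\sqrt{2} \omega \left(1 + i\right)}{2}}}{4} = 7 \pi e^{- \frac{\sqrt{2} \omega}{2}} \sin{\left(\frac{\sqrt{2} \omega}{2} + \frac{\pi}{4} \right)}

Case ω < 0 (upper half-plane, counterclockwise contour ⇒ F(ω) = +2πi·ΣRes):
  Res_{z = \frac{\sqrt{2}}{2} + \frac{\sqrt{2} i}{2}} g(z) = \frac{7 \sqrt{2} i \left(-1 + i\right) e^{\frac{\sqrt{2} \omega \left(1 - i\right)}{2}}}{8}
  Res_{z = - \frac{\sqrt{2}}{2} + \frac{\sqrt{2} i}{2}} g(z) = \frac{7 \sqrt{2} \left(1 - i\right) e^{\frac{\sqrt{2} \omega \left(1 + i\right)}{2}}}{8}
  F(ω) = 2πi·ΣRes = - \frac{7 \sqrt{2} i \pi \left(i \left(1 - i\right) e^{\frac{\sqrt{2} \omega \left(1 - i\right)}{2}} - \left(1 - i\right) e^{\frac{\sqrt{2} \omega \left(1 + i\right)}{2}}\right)}{4} = 7 \pi e^{\frac{\sqrt{2} \omega}{2}} \cos{\left(\frac{\sqrt{2} \omega}{2} + \frac{\pi}{4} \right)}

Both cases combine into a single formula in |ω|:

F(ω) = 7 \pi e^{- \frac{\sqrt{2} \left|{\omega}\right|}{2}} \sin{\left(\frac{\sqrt{2} \left|{\omega}\right|}{2} + \frac{\pi}{4} \right)}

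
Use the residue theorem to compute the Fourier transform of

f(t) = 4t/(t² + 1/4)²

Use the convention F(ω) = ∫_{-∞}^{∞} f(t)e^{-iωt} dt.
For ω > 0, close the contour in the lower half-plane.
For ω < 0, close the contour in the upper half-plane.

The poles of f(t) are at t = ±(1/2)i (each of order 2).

Let g(z) = f(z)e^{-iωz}; for large |z| the factor e^{-iωz} decays in the lower half-plane when ω > 0 and in the upper half-plane when ω < 0.

Case ω > 0 (lower half-plane, clockwise contour ⇒ F(ω) = -2πi·ΣRes):
  Res_{z = - \frac{i}{2}} g(z) = 2 \omega e^{- \frac{\omega}{2}} (pole of order 2)
  F(ω) = -2πi·ΣRes = - 4 i \pi \omega e^{- \frac{\omega}{2}}

Case ω < 0 (upper half-plane, counterclockwise contour ⇒ F(ω) = +2πi·ΣRes):
  Res_{z = \frac{i}{2}} g(z) = - 2 \omega e^{\frac{\omega}{2}} (pole of order 2)
  F(ω) = 2πi·ΣRes = - 4 i \pi \omega e^{\frac{\omega}{2}}

Both cases combine into a single formula in |ω|:

F(ω) = - 4 i \pi \omega e^{- \frac{\left|{\omega}\right|}{2}}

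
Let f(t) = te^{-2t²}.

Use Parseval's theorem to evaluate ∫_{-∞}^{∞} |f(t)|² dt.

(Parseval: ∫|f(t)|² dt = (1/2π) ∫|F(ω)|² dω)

∫|f(t)|² dt = \frac{\sqrt{\pi}}{16}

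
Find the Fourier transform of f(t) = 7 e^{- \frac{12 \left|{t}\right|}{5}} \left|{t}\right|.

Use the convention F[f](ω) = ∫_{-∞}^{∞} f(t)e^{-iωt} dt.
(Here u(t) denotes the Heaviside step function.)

F(ω) = \frac{350 \left(144 - 25 \omega^{2}\right)}{\left(25 \omega^{2} + 144\right)^{2}}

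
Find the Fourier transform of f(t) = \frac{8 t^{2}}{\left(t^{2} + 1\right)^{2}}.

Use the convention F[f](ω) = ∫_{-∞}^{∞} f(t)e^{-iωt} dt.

F(ω) = 4 \pi \left(1 - \left|{\omega}\right|\right) e^{- \left|{\omega}\right|}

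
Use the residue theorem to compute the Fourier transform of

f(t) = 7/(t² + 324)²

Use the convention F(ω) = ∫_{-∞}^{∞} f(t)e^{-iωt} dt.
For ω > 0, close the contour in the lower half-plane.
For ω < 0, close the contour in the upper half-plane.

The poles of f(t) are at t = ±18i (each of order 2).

Let g(z) = f(z)e^{-iωz}; for large |z| the factor e^{-iωz} decays in the lower half-plane when ω > 0 and in the upper half-plane when ω < 0.

Case ω > 0 (lower half-plane, clockwise contour ⇒ F(ω) = -2πi·ΣRes):
  Res_{z = - 18 i} g(z) = \frac{7 i \left(18 \omega + 1\right) e^{- 18 \omega}}{23328} (pole of order 2)
  F(ω) = -2πi·ΣRes = \frac{7 \pi \left(18 \omega + 1\right) e^{- 18 \omega}}{11664}

Case ω < 0 (upper half-plane, counterclockwise contour ⇒ F(ω) = +2πi·ΣRes):
  Res_{z = 18 i} g(z) = \frac{7 i \left(18 \omega - 1\right) e^{18 \omega}}{23328} (pole of order 2)
  F(ω) = 2πi·ΣRes = \frac{7 \pi \left(1 - 18 \omega\right) e^{18 \omega}}{11664}

Both cases combine into a single formula in |ω|:

F(ω) = \frac{7 \pi \left(18 \left|{\omega}\right| + 1\right) e^{- 18 \left|{\omega}\right|}}{11664}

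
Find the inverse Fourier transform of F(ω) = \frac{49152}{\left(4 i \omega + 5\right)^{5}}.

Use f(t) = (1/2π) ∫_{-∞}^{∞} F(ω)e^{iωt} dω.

f(t) = 2 t^{4} e^{- \frac{5 t}{4}} u\left(t\right)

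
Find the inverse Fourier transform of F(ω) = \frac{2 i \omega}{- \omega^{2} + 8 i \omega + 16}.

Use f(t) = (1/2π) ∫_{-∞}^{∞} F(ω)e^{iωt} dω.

f(t) = 2 \left(1 - 4 t\right) e^{- 4 t} u\left(t\right)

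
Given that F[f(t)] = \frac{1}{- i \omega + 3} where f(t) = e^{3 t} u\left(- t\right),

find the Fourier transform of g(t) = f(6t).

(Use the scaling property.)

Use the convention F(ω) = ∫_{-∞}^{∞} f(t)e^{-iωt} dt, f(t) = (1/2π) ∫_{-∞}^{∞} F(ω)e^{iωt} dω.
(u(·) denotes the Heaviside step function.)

F[g](ω) = \frac{i}{\omega + 18 i}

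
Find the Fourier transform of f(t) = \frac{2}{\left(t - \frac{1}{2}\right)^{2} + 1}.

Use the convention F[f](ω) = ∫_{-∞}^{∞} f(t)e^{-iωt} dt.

F(ω) = 2 \pi e^{- \frac{i \omega}{2} - \left|{\omega}\right|}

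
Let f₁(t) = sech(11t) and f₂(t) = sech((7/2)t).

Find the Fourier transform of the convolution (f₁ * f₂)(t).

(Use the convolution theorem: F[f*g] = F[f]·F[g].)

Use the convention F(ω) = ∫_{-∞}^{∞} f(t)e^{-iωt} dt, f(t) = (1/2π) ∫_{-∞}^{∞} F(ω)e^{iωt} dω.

F[f₁*f₂](ω) = \frac{2 \pi^{2}}{77 \cosh{\left(\frac{\pi \omega}{22} \right)} \cosh{\left(\frac{\pi \omega}{7} \right)}}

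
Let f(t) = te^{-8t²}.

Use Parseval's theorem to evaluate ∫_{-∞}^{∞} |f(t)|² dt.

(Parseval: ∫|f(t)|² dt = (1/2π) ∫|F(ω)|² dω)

∫|f(t)|² dt = \frac{\sqrt{\pi}}{128}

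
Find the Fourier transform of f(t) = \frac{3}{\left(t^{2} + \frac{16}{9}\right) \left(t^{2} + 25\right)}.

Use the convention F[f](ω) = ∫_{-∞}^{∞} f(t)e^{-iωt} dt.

F(ω) = - \frac{27 \pi e^{- 5 \left|{\omega}\right|}}{1045} + \frac{81 \pi e^{- \frac{4 \left|{\omega}\right|}{3}}}{836}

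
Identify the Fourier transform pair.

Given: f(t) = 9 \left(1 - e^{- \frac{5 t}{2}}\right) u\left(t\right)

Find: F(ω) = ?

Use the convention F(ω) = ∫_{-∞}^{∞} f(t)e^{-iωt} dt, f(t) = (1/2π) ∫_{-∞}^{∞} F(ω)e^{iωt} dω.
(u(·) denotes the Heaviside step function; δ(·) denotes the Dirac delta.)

F(ω) = 9 \pi \delta\left(\omega\right) - \frac{45 i}{2 \omega \left(i \omega + \frac{5}{2}\right)}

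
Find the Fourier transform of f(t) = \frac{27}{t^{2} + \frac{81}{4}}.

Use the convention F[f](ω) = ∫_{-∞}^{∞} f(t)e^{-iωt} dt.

F(ω) = 6 \pi e^{- \frac{9 \left|{\omega}\right|}{2}}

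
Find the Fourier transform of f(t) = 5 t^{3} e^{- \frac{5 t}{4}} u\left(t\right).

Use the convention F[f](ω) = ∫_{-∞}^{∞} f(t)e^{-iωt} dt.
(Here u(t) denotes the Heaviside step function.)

F(ω) = \frac{7680}{\left(4 i \omega + 5\right)^{4}}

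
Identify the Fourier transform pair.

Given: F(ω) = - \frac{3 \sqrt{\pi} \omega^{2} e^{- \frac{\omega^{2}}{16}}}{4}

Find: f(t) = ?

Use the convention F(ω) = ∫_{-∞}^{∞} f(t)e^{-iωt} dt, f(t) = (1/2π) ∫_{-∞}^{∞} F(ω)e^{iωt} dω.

f(t) = 6 \left(16 t^{2} - 2\right) e^{- 4 t^{2}}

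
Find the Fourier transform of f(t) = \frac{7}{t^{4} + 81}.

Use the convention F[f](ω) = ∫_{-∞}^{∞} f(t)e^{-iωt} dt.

F(ω) = \frac{7 \pi e^{- \frac{3 \sqrt{2} \left|{\omega}\right|}{2}} \sin{\left(\frac{3 \sqrt{2} \left|{\omega}\right|}{2} + \frac{\pi}{4} \right)}}{27}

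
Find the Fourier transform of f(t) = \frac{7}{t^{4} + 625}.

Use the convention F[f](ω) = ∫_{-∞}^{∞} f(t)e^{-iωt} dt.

F(ω) = \frac{7 \pi e^{- \frac{5 \sqrt{2} \left|{\omega}\right|}{2}} \sin{\left(\frac{5 \sqrt{2} \left|{\omega}\right|}{2} + \frac{\pi}{4} \right)}}{125}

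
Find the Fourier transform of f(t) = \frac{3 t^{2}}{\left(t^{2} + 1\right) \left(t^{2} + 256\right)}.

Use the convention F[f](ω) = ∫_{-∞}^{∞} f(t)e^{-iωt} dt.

F(ω) = \frac{\pi \left(16 - e^{15 \left|{\omega}\right|}\right) e^{- 16 \left|{\omega}\right|}}{85}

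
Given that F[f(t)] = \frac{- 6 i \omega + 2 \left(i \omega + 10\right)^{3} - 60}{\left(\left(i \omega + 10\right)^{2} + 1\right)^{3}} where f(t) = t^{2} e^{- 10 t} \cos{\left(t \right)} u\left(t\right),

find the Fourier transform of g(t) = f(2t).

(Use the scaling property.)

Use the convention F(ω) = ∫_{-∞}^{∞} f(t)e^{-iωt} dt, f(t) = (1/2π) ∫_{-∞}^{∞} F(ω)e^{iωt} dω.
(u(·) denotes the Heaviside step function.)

F[g](ω) = \frac{8 \left(- 12 i \omega + \left(i \omega + 20\right)^{3} - 240\right)}{\left(\left(i \omega + 20\right)^{2} + 4\right)^{3}}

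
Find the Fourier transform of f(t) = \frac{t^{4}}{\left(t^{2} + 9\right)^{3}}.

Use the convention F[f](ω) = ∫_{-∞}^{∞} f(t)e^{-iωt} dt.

F(ω) = \frac{\pi \left(3 \omega^{2} - 5 \left|{\omega}\right| + 1\right) e^{- 3 \left|{\omega}\right|}}{8}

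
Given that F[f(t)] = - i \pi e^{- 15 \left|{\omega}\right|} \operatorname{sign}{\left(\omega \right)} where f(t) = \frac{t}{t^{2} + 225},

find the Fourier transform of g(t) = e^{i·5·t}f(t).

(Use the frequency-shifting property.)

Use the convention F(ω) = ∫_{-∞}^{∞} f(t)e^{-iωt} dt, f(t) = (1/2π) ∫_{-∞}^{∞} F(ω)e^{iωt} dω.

F[g](ω) = - i \pi e^{- 15 \left|{\omega - 5}\right|} \operatorname{sign}{\left(\omega - 5 \right)}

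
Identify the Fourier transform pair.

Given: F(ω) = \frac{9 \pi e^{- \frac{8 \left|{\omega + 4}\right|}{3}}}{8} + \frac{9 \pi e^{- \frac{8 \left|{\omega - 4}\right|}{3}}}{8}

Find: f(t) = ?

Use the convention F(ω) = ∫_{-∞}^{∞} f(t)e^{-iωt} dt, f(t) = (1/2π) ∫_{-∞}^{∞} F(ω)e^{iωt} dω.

f(t) = \frac{6 \cos{\left(4 t \right)}}{t^{2} + \frac{64}{9}}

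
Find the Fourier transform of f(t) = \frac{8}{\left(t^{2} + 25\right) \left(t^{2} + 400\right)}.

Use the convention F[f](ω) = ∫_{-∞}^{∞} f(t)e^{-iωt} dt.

F(ω) = \frac{2 \pi \left(4 e^{15 \left|{\omega}\right|} - 1\right) e^{- 20 \left|{\omega}\right|}}{1875}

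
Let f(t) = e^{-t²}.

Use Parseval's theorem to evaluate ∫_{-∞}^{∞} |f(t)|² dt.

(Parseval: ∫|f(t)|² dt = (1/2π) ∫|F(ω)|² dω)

∫|f(t)|² dt = \frac{\sqrt{2} \sqrt{\pi}}{2}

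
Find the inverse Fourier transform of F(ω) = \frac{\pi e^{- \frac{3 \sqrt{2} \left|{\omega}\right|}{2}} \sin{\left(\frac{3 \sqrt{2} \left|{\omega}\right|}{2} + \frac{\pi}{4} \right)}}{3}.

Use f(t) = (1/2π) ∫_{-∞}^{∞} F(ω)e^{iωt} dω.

f(t) = \frac{9}{t^{4} + 81}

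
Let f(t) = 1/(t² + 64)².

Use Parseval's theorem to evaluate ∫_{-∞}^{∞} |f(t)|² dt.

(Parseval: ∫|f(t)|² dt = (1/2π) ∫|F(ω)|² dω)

∫|f(t)|² dt = \frac{5 \pi}{33554432}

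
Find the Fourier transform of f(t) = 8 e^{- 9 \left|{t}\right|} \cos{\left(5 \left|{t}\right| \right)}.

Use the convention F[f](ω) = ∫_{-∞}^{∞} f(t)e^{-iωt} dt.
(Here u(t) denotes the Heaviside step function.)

F(ω) = \frac{144 \left(\omega^{2} + 106\right)}{\omega^{4} + 112 \omega^{2} + 11236}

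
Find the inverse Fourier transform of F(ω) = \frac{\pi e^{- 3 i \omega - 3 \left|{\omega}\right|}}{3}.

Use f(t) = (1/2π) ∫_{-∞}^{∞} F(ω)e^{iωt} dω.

f(t) = \frac{1}{\left(t - 3\right)^{2} + 9}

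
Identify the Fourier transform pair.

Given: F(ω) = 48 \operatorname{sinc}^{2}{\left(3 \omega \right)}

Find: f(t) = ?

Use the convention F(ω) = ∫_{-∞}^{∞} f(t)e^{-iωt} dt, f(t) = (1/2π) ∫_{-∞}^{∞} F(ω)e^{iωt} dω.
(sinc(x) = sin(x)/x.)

f(t) = 8 \left(\begin{cases} 1 - \frac{\left|{t}\right|}{6} & \text{for}\: \left|{t}\right| < 6 \\0 & \text{otherwise} \end{cases}\right)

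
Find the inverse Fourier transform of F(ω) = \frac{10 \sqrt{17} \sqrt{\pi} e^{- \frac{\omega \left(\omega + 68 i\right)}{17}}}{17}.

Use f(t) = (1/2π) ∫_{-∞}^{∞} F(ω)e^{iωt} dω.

f(t) = 5 e^{- \frac{17 \left(t - 4\right)^{2}}{4}}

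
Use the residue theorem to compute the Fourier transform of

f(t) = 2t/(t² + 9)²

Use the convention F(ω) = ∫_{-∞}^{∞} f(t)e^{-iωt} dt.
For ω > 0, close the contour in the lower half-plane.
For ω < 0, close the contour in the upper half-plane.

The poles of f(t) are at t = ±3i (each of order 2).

Let g(z) = f(z)e^{-iωz}; for large |z| the factor e^{-iωz} decays in the lower half-plane when ω > 0 and in the upper half-plane when ω < 0.

Case ω > 0 (lower half-plane, clockwise contour ⇒ F(ω) = -2πi·ΣRes):
  Res_{z = - 3 i} g(z) = \frac{\omega e^{- 3 \omega}}{6} (pole of order 2)
  F(ω) = -2πi·ΣRes = - \frac{i \pi \omega e^{- 3 \omega}}{3}

Case ω < 0 (upper half-plane, counterclockwise contour ⇒ F(ω) = +2πi·ΣRes):
  Res_{z = 3 i} g(z) = - \frac{\omega e^{3 \omega}}{6} (pole of order 2)
  F(ω) = 2πi·ΣRes = - \frac{i \pi \omega e^{3 \omega}}{3}

Both cases combine into a single formula in |ω|:

F(ω) = - \frac{i \pi \omega e^{- 3 \left|{\omega}\right|}}{3}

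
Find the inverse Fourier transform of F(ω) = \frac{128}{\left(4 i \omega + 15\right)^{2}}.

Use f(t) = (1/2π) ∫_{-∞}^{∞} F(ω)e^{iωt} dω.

f(t) = 8 t e^{- \frac{15 t}{4}} u\left(t\right)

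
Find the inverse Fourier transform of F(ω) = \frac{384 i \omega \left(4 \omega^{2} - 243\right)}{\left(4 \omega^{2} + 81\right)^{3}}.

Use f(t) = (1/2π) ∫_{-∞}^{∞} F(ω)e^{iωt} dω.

f(t) = 6 t e^{- \frac{9 \left|{t}\right|}{2}} \left|{t}\right|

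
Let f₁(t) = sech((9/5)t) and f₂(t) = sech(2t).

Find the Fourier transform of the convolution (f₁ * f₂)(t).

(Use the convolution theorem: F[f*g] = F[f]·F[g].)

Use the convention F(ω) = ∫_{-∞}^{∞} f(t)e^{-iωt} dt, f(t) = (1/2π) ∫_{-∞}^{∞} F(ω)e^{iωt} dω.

F[f₁*f₂](ω) = \frac{5 \pi^{2}}{18 \cosh{\left(\frac{\pi \omega}{4} \right)} \cosh{\left(\frac{5 \pi \omega}{18} \right)}}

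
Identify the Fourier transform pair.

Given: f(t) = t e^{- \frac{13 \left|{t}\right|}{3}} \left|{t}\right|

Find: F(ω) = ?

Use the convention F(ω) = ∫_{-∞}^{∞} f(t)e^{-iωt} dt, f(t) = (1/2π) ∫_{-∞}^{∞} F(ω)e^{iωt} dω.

F(ω) = \frac{972 i \omega \left(3 \omega^{2} - 169\right)}{\left(9 \omega^{2} + 169\right)^{3}}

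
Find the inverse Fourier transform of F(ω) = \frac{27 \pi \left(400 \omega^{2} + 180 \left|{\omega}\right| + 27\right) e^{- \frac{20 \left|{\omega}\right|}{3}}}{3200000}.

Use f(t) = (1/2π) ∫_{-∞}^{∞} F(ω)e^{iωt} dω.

f(t) = \frac{8}{\left(t^{2} + \frac{400}{9}\right)^{3}}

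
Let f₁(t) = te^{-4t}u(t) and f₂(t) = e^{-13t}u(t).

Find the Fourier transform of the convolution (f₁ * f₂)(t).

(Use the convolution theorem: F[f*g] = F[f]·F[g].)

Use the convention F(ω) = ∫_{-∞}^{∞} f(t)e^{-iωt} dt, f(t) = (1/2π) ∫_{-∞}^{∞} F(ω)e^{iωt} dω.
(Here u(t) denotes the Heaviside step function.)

F[f₁*f₂](ω) = \frac{1}{\left(i \omega + 4\right)^{2} \left(i \omega + 13\right)}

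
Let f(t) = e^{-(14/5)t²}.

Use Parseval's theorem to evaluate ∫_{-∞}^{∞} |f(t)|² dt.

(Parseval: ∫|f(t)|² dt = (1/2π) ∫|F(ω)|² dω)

∫|f(t)|² dt = \frac{\sqrt{35} \sqrt{\pi}}{14}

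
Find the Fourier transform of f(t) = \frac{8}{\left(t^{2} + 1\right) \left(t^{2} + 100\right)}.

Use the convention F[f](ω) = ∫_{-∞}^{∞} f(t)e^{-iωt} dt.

F(ω) = \frac{4 \pi \left(10 e^{9 \left|{\omega}\right|} - 1\right) e^{- 10 \left|{\omega}\right|}}{495}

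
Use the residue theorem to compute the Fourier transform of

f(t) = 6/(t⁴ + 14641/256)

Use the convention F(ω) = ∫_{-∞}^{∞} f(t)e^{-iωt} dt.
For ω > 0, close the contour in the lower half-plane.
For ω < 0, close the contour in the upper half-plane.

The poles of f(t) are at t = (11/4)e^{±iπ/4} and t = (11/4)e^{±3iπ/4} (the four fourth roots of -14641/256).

Let g(z) = f(z)e^{-iωz}; for large |z| the factor e^{-iωz} decays in the lower half-plane when ω > 0 and in the upper half-plane when ω < 0.

Case ω > 0 (lower half-plane, clockwise contour ⇒ F(ω) = -2πi·ΣRes):
  Res_{z = - \frac{11 \sqrt{2}}{8} - \frac{11 \sqrt{2} i}{8}} g(z) = \frac{48 \sqrt{2} \left(1 + i\right) e^{\frac{11 \sqrt{2} \omega \left(-1 + i\right)}{8}}}{1331}
  Res_{z = \frac{11 \sqrt{2}}{8} - \frac{11 \sqrt{2} i}{8}} g(z) = \frac{48 \sqrt{2} \left(-1 + i\right) e^{- \frac{11 \sqrt{2} \omega \left(1 + i\right)}{8}}}{1331}
  F(ω) = -2πi·ΣRes = \frac{96 \sqrt{2} \pi \left(\left(1 - i\right) e^{\frac{11 \sqrt{2} i \omega}{4}} + 1 + i\right) e^{- \frac{11 \sqrt{2} \omega \left(1 + i\right)}{8}}}{1331} = \frac{384 \pi e^{- \frac{11 \sqrt{2} \omega}{8}} \sin{\left(\frac{11 \sqrt{2} \omega}{8} + \frac{\pi}{4} \right)}}{1331}

Case ω < 0 (upper half-plane, counterclockwise contour ⇒ F(ω) = +2πi·ΣRes):
  Res_{z = \frac{11 \sqrt{2}}{8} + \frac{11 \sqrt{2} i}{8}} g(z) = - \frac{48 \sqrt{2} \left(1 + i\right) e^{\frac{11 \sqrt{2} \omega \left(1 - i\right)}{8}}}{1331}
  Res_{z = - \frac{11 \sqrt{2}}{8} + \frac{11 \sqrt{2} i}{8}} g(z) = \frac{48 \sqrt{2} \left(1 - i\right) e^{\frac{11 \sqrt{2} \omega \left(1 + i\right)}{8}}}{1331}
  F(ω) = 2πi·ΣRes = - \frac{96 \sqrt{2} i \pi \left(\left(1 + i\right) e^{\frac{11 \sqrt{2} \omega \left(1 - i\right)}{8}} - \left(1 - i\right) e^{\frac{11 \sqrt{2} \omega \left(1 + i\right)}{8}}\right)}{1331} = \frac{384 \pi e^{\frac{11 \sqrt{2} \omega}{8}} \cos{\left(\frac{11 \sqrt{2} \omega}{8} + \frac{\pi}{4} \right)}}{1331}

Both cases combine into a single formula in |ω|:

F(ω) = \frac{384 \pi e^{- \frac{11 \sqrt{2} \left|{\omega}\right|}{8}} \sin{\left(\frac{11 \sqrt{2} \left|{\omega}\right|}{8} + \frac{\pi}{4} \right)}}{1331}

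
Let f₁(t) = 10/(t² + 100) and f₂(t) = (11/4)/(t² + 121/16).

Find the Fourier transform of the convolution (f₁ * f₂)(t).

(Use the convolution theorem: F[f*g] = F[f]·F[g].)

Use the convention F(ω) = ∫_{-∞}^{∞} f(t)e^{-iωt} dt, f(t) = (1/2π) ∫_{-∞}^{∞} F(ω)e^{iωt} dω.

F[f₁*f₂](ω) = \pi^{2} e^{- \frac{51 \left|{\omega}\right|}{4}}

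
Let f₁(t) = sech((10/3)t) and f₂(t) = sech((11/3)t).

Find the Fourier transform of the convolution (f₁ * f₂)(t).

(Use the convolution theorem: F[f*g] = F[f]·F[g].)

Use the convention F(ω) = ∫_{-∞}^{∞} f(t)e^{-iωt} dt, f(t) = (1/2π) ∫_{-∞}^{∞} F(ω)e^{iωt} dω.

F[f₁*f₂](ω) = \frac{9 \pi^{2}}{110 \cosh{\left(\frac{3 \pi \omega}{22} \right)} \cosh{\left(\frac{3 \pi \omega}{20} \right)}}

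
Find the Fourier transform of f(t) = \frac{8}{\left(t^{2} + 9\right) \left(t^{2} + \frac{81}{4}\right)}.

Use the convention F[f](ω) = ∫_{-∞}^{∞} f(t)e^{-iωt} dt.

F(ω) = \frac{32 \pi e^{- 3 \left|{\omega}\right|}}{135} - \frac{64 \pi e^{- \frac{9 \left|{\omega}\right|}{2}}}{405}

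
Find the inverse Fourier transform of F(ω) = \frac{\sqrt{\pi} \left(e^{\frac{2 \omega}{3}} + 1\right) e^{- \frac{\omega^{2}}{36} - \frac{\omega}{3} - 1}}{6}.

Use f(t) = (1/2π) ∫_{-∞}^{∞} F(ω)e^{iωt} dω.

f(t) = e^{- 9 t^{2}} \cos{\left(6 t \right)}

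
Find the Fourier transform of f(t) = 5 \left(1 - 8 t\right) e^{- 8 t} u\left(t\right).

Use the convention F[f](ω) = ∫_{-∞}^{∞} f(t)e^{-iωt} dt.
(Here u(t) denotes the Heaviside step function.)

F(ω) = \frac{5 i \omega}{- \omega^{2} + 16 i \omega + 64}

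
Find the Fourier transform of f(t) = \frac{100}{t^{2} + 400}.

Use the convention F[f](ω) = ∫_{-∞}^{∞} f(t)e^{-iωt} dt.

F(ω) = 5 \pi e^{- 20 \left|{\omega}\right|}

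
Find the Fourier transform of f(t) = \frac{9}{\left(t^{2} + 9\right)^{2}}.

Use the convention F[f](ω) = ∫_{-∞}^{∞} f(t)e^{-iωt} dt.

F(ω) = \frac{\pi \left(3 \left|{\omega}\right| + 1\right) e^{- 3 \left|{\omega}\right|}}{6}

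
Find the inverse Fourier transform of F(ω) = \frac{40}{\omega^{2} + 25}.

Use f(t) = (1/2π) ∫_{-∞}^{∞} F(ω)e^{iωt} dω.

f(t) = 4 e^{- 5 \left|{t}\right|}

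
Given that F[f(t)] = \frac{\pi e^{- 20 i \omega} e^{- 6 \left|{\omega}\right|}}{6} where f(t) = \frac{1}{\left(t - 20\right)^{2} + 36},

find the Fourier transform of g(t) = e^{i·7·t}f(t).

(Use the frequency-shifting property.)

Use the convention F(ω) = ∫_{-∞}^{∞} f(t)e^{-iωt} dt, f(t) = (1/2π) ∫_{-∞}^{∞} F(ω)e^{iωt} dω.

F[g](ω) = \frac{\pi e^{- 20 i \left(\omega - 7\right) - 6 \left|{\omega - 7}\right|}}{6}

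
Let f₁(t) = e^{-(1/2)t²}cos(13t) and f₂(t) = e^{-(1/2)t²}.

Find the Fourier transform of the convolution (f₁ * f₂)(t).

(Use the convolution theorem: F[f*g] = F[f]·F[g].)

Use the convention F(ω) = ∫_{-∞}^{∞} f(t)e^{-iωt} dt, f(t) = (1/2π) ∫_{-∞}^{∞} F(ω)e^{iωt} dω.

F[f₁*f₂](ω) = \pi \left(e^{26 \omega} + 1\right) e^{- \omega^{2} - 13 \omega - \frac{169}{2}}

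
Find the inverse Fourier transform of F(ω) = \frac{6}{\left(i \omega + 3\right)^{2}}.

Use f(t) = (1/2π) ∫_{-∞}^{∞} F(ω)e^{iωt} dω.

f(t) = 6 t e^{- 3 t} u\left(t\right)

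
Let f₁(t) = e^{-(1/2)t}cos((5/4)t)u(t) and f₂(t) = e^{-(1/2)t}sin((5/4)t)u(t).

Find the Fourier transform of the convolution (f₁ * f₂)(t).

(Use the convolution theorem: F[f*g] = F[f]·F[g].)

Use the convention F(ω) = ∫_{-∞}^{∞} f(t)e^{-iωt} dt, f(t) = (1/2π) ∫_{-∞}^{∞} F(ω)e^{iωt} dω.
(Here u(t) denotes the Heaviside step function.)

F[f₁*f₂](ω) = \frac{160 \left(2 i \omega + 1\right)}{\left(4 \left(2 i \omega + 1\right)^{2} + 25\right)^{2}}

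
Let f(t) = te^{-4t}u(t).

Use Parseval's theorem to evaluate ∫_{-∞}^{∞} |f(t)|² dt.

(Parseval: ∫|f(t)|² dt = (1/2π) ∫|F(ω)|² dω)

∫|f(t)|² dt = \frac{1}{256}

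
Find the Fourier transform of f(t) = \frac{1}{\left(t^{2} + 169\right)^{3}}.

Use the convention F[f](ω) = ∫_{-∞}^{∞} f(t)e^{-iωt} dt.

F(ω) = \frac{\pi \left(169 \omega^{2} + 39 \left|{\omega}\right| + 3\right) e^{- 13 \left|{\omega}\right|}}{2970344}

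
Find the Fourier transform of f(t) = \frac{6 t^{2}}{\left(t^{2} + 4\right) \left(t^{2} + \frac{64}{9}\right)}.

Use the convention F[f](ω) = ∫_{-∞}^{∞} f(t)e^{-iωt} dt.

F(ω) = - \frac{27 \pi e^{- 2 \left|{\omega}\right|}}{7} + \frac{36 \pi e^{- \frac{8 \left|{\omega}\right|}{3}}}{7}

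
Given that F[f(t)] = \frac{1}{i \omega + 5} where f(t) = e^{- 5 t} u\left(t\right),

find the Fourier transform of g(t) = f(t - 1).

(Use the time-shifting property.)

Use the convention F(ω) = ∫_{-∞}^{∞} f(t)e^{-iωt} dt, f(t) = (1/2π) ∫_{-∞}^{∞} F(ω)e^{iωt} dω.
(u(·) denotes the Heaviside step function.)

F[g](ω) = \frac{e^{- i \omega}}{i \omega + 5}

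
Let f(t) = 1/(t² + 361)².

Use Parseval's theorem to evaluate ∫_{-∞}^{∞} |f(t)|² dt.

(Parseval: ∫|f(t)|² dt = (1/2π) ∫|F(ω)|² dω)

∫|f(t)|² dt = \frac{5 \pi}{14301947824}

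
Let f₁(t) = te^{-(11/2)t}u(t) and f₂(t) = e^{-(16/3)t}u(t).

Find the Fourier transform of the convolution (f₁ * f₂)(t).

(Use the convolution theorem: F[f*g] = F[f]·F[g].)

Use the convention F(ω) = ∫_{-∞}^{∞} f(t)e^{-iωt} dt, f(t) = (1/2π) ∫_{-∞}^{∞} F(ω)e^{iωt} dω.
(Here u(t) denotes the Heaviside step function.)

F[f₁*f₂](ω) = \frac{12}{\left(2 i \omega + 11\right)^{2} \left(3 i \omega + 16\right)}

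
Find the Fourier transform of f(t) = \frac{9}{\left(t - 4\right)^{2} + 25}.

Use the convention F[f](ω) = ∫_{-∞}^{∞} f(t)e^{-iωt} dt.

F(ω) = \frac{9 \pi e^{- 4 i \omega - 5 \left|{\omega}\right|}}{5}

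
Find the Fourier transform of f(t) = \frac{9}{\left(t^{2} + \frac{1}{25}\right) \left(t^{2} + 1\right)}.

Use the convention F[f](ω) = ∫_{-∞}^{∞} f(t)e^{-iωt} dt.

F(ω) = - \frac{75 \pi e^{- \left|{\omega}\right|}}{8} + \frac{375 \pi e^{- \frac{\left|{\omega}\right|}{5}}}{8}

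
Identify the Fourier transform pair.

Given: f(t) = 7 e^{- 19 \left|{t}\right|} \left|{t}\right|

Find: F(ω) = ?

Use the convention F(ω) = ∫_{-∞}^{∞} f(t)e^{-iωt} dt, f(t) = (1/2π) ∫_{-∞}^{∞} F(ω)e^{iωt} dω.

F(ω) = \frac{14 \left(361 - \omega^{2}\right)}{\left(\omega^{2} + 361\right)^{2}}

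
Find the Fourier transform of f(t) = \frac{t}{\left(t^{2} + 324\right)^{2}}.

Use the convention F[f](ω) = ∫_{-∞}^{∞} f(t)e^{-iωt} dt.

F(ω) = - \frac{i \pi \omega e^{- 18 \left|{\omega}\right|}}{36}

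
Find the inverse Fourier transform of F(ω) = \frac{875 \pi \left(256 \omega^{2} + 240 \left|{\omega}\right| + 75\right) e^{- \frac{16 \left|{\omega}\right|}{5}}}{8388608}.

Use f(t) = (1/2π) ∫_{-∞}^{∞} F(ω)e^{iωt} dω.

f(t) = \frac{7}{\left(t^{2} + \frac{256}{25}\right)^{3}}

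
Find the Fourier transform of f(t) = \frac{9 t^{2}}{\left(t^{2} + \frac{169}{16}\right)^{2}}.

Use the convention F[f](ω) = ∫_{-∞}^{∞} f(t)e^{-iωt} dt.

F(ω) = \frac{9 \pi \left(4 - 13 \left|{\omega}\right|\right) e^{- \frac{13 \left|{\omega}\right|}{4}}}{26}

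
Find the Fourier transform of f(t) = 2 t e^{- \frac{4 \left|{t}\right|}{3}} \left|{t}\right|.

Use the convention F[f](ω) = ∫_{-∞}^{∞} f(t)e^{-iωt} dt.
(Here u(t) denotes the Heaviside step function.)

F(ω) = \frac{1944 i \omega \left(3 \omega^{2} - 16\right)}{\left(9 \omega^{2} + 16\right)^{3}}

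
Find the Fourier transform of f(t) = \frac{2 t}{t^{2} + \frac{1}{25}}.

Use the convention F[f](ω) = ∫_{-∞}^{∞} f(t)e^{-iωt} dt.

F(ω) = - 2 i \pi e^{- \frac{\left|{\omega}\right|}{5}} \operatorname{sign}{\left(\omega \right)}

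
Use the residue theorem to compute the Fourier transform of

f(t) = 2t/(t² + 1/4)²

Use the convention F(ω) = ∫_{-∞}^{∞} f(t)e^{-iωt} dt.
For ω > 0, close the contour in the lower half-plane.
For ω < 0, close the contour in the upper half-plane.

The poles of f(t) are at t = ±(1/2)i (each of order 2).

Let g(z) = f(z)e^{-iωz}; for large |z| the factor e^{-iωz} decays in the lower half-plane when ω > 0 and in the upper half-plane when ω < 0.

Case ω > 0 (lower half-plane, clockwise contour ⇒ F(ω) = -2πi·ΣRes):
  Res_{z = - \frac{i}{2}} g(z) = \omega e^{- \frac{\omega}{2}} (pole of order 2)
  F(ω) = -2πi·ΣRes = - 2 i \pi \omega e^{- \frac{\omega}{2}}

Case ω < 0 (upper half-plane, counterclockwise contour ⇒ F(ω) = +2πi·ΣRes):
  Res_{z = \frac{i}{2}} g(z) = - \omega e^{\frac{\omega}{2}} (pole of order 2)
  F(ω) = 2πi·ΣRes = - 2 i \pi \omega e^{\frac{\omega}{2}}

Both cases combine into a single formula in |ω|:

F(ω) = - 2 i \pi \omega e^{- \frac{\left|{\omega}\right|}{2}}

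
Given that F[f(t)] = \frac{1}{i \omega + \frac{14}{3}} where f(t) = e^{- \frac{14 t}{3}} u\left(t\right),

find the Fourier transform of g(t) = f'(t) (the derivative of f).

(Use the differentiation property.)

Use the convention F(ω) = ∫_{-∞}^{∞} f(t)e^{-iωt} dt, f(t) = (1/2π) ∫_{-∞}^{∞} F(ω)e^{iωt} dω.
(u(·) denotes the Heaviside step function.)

F[g](ω) = \frac{3 \omega}{3 \omega - 14 i}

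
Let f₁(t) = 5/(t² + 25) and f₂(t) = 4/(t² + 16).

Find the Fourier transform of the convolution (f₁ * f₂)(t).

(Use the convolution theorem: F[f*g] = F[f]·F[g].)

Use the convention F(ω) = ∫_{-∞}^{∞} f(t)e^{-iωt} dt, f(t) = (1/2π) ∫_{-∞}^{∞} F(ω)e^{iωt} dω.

F[f₁*f₂](ω) = \pi^{2} e^{- 9 \left|{\omega}\right|}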